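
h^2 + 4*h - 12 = (h - 2)*(h + 6)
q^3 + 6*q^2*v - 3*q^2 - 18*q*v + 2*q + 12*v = (q - 2)*(q - 1)*(q + 6*v)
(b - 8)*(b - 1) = b^2 - 9*b + 8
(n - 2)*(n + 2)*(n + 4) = n^3 + 4*n^2 - 4*n - 16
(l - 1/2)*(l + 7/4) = l^2 + 5*l/4 - 7/8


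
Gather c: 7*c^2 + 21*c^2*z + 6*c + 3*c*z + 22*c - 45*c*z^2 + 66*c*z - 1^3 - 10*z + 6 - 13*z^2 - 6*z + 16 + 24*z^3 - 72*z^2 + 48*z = c^2*(21*z + 7) + c*(-45*z^2 + 69*z + 28) + 24*z^3 - 85*z^2 + 32*z + 21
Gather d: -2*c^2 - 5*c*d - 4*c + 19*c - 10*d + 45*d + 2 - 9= -2*c^2 + 15*c + d*(35 - 5*c) - 7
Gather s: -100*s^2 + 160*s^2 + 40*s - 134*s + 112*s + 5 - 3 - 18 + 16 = 60*s^2 + 18*s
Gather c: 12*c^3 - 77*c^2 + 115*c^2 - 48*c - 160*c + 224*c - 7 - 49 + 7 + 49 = 12*c^3 + 38*c^2 + 16*c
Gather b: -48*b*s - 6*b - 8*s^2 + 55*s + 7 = b*(-48*s - 6) - 8*s^2 + 55*s + 7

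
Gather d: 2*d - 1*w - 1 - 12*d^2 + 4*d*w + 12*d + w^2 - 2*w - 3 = -12*d^2 + d*(4*w + 14) + w^2 - 3*w - 4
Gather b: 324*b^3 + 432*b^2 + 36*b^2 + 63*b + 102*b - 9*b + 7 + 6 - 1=324*b^3 + 468*b^2 + 156*b + 12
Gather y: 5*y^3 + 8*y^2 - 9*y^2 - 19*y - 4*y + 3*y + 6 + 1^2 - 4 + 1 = 5*y^3 - y^2 - 20*y + 4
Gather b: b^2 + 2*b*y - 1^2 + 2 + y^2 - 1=b^2 + 2*b*y + y^2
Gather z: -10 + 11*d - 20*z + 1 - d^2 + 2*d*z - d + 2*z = -d^2 + 10*d + z*(2*d - 18) - 9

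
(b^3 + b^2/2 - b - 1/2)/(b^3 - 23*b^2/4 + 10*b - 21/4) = 2*(2*b^2 + 3*b + 1)/(4*b^2 - 19*b + 21)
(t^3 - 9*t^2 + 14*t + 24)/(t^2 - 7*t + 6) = (t^2 - 3*t - 4)/(t - 1)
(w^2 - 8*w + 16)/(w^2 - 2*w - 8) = (w - 4)/(w + 2)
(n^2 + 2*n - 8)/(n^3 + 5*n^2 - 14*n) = (n + 4)/(n*(n + 7))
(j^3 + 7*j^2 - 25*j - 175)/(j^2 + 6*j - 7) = (j^2 - 25)/(j - 1)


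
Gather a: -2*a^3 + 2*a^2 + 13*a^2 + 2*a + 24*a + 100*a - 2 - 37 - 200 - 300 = -2*a^3 + 15*a^2 + 126*a - 539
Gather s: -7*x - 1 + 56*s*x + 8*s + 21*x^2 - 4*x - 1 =s*(56*x + 8) + 21*x^2 - 11*x - 2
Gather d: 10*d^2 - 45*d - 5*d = 10*d^2 - 50*d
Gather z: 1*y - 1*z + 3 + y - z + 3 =2*y - 2*z + 6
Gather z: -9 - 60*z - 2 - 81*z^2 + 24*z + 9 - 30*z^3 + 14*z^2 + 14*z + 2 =-30*z^3 - 67*z^2 - 22*z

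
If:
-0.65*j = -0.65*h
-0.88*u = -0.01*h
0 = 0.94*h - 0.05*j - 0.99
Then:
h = 1.11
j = 1.11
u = 0.01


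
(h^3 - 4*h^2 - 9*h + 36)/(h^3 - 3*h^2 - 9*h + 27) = (h - 4)/(h - 3)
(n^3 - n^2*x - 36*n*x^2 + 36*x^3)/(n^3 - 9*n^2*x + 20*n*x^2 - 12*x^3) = (-n - 6*x)/(-n + 2*x)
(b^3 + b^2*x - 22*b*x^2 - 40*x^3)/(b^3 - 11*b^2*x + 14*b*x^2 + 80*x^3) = (-b - 4*x)/(-b + 8*x)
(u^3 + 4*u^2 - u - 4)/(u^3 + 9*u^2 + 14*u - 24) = (u + 1)/(u + 6)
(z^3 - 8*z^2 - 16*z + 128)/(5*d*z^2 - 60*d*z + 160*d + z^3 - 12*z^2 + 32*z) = (z + 4)/(5*d + z)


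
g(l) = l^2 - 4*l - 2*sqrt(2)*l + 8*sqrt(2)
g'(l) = 2*l - 4 - 2*sqrt(2)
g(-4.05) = 55.37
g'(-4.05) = -14.93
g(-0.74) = 16.91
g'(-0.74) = -8.31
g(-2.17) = 30.84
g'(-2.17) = -11.17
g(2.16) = 1.23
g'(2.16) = -2.51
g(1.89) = 1.98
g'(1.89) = -3.05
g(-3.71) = 50.41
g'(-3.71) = -14.25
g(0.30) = 9.36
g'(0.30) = -6.23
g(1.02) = 5.39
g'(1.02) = -4.79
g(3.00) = -0.17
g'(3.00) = -0.83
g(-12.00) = 237.25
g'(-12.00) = -30.83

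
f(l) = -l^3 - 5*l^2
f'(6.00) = -168.00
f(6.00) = -396.00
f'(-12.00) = -312.00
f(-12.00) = 1008.00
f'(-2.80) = 4.48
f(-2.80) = -17.25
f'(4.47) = -104.64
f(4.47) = -189.22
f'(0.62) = -7.35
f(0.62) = -2.16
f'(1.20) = -16.32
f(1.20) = -8.93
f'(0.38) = -4.23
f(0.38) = -0.78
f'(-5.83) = -43.67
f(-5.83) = 28.21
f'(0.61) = -7.22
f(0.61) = -2.09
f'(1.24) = -17.01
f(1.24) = -9.59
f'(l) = -3*l^2 - 10*l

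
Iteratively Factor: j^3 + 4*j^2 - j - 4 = (j + 4)*(j^2 - 1) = (j - 1)*(j + 4)*(j + 1)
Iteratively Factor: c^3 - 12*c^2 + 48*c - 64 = (c - 4)*(c^2 - 8*c + 16) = (c - 4)^2*(c - 4)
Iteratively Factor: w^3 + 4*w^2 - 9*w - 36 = (w - 3)*(w^2 + 7*w + 12) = (w - 3)*(w + 4)*(w + 3)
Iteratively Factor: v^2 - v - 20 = (v - 5)*(v + 4)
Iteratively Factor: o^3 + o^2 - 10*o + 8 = (o - 1)*(o^2 + 2*o - 8) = (o - 2)*(o - 1)*(o + 4)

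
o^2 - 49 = (o - 7)*(o + 7)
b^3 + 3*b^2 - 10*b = b*(b - 2)*(b + 5)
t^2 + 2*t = t*(t + 2)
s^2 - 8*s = s*(s - 8)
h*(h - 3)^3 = h^4 - 9*h^3 + 27*h^2 - 27*h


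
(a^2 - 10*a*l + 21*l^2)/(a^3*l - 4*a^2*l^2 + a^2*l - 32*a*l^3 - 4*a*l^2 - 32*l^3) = (-a^2 + 10*a*l - 21*l^2)/(l*(-a^3 + 4*a^2*l - a^2 + 32*a*l^2 + 4*a*l + 32*l^2))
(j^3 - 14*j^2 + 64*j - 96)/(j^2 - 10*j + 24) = j - 4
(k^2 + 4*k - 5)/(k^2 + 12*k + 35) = (k - 1)/(k + 7)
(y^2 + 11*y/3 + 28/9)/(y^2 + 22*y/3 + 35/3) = (y + 4/3)/(y + 5)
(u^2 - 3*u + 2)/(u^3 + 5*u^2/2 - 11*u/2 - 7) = 2*(u - 1)/(2*u^2 + 9*u + 7)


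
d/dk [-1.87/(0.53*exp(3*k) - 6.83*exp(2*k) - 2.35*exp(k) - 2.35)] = (2.9733*exp(2*k) - 25.5442*exp(k) - 4.3945)*exp(k)/(-0.53*exp(3*k) + 6.83*exp(2*k) + 2.35*exp(k) + 2.35)^2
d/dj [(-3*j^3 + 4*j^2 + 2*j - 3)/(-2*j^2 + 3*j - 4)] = (6*j^4 - 18*j^3 + 52*j^2 - 44*j + 1)/(4*j^4 - 12*j^3 + 25*j^2 - 24*j + 16)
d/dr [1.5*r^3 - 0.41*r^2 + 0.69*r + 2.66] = 4.5*r^2 - 0.82*r + 0.69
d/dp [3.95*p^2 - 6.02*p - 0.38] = 7.9*p - 6.02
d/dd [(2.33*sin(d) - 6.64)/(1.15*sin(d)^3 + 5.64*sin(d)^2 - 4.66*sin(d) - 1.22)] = (-5.359*sin(d)^3 + 9.7668*sin(d)^2 + 74.8992*sin(d) - 33.785)*cos(d)/(1.3225*sin(d)^6 + 12.972*sin(d)^5 + 21.0916*sin(d)^4 - 55.3708*sin(d)^3 + 7.954*sin(d)^2 + 11.3704*sin(d) + 1.4884)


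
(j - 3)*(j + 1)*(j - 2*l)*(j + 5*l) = j^4 + 3*j^3*l - 2*j^3 - 10*j^2*l^2 - 6*j^2*l - 3*j^2 + 20*j*l^2 - 9*j*l + 30*l^2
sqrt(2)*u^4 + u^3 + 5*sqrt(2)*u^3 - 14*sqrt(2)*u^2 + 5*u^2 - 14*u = u*(u - 2)*(u + 7)*(sqrt(2)*u + 1)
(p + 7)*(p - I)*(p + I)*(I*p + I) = I*p^4 + 8*I*p^3 + 8*I*p^2 + 8*I*p + 7*I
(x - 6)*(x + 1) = x^2 - 5*x - 6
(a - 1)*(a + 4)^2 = a^3 + 7*a^2 + 8*a - 16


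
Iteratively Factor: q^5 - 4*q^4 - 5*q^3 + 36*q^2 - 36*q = (q - 2)*(q^4 - 2*q^3 - 9*q^2 + 18*q) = (q - 2)^2*(q^3 - 9*q) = (q - 2)^2*(q + 3)*(q^2 - 3*q) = q*(q - 2)^2*(q + 3)*(q - 3)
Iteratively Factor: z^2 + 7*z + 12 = (z + 4)*(z + 3)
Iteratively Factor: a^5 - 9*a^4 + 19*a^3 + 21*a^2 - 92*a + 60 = (a - 5)*(a^4 - 4*a^3 - a^2 + 16*a - 12) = (a - 5)*(a + 2)*(a^3 - 6*a^2 + 11*a - 6) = (a - 5)*(a - 2)*(a + 2)*(a^2 - 4*a + 3) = (a - 5)*(a - 3)*(a - 2)*(a + 2)*(a - 1)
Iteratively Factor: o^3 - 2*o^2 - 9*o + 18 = (o - 3)*(o^2 + o - 6) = (o - 3)*(o + 3)*(o - 2)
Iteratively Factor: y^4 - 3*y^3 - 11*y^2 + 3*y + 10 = (y + 2)*(y^3 - 5*y^2 - y + 5) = (y + 1)*(y + 2)*(y^2 - 6*y + 5) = (y - 1)*(y + 1)*(y + 2)*(y - 5)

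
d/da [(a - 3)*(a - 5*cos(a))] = a + (a - 3)*(5*sin(a) + 1) - 5*cos(a)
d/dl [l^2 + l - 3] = 2*l + 1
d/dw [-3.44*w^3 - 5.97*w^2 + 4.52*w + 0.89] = -10.32*w^2 - 11.94*w + 4.52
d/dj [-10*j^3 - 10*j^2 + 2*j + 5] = -30*j^2 - 20*j + 2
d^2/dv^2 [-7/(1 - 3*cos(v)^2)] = 42*(-6*sin(v)^4 + 5*sin(v)^2 + 2)/(3*cos(v)^2 - 1)^3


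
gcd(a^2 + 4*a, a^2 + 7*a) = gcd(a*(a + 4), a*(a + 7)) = a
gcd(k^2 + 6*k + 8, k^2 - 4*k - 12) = k + 2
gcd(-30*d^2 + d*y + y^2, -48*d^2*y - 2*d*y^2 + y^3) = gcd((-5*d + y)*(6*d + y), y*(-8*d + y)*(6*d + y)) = 6*d + y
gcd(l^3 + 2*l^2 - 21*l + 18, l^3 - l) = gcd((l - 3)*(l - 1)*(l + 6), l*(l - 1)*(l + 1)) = l - 1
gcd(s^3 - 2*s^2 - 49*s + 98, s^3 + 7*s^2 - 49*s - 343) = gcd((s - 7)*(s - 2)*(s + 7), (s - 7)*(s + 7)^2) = s^2 - 49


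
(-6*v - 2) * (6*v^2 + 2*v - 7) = -36*v^3 - 24*v^2 + 38*v + 14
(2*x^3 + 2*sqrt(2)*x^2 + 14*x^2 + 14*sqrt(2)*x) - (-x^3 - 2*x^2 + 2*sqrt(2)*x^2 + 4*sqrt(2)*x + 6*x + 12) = 3*x^3 + 16*x^2 - 6*x + 10*sqrt(2)*x - 12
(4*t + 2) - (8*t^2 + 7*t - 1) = -8*t^2 - 3*t + 3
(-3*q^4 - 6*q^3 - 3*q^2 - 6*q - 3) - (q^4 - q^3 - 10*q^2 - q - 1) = -4*q^4 - 5*q^3 + 7*q^2 - 5*q - 2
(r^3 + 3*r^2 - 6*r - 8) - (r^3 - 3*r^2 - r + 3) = 6*r^2 - 5*r - 11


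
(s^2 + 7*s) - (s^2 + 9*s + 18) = -2*s - 18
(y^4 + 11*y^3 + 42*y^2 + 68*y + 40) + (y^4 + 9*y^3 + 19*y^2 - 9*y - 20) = 2*y^4 + 20*y^3 + 61*y^2 + 59*y + 20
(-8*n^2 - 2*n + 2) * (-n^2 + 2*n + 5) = 8*n^4 - 14*n^3 - 46*n^2 - 6*n + 10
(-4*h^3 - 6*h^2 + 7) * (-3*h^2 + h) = 12*h^5 + 14*h^4 - 6*h^3 - 21*h^2 + 7*h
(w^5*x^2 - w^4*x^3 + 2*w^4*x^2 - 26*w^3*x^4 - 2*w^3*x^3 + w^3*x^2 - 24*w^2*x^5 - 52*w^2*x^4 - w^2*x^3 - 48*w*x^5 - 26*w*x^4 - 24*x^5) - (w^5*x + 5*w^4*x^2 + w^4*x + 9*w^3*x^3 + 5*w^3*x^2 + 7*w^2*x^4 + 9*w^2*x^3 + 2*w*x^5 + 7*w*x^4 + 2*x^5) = w^5*x^2 - w^5*x - w^4*x^3 - 3*w^4*x^2 - w^4*x - 26*w^3*x^4 - 11*w^3*x^3 - 4*w^3*x^2 - 24*w^2*x^5 - 59*w^2*x^4 - 10*w^2*x^3 - 50*w*x^5 - 33*w*x^4 - 26*x^5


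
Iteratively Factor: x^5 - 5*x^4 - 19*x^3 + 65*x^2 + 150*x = (x - 5)*(x^4 - 19*x^2 - 30*x) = (x - 5)^2*(x^3 + 5*x^2 + 6*x) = x*(x - 5)^2*(x^2 + 5*x + 6) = x*(x - 5)^2*(x + 3)*(x + 2)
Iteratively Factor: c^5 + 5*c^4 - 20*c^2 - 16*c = (c + 4)*(c^4 + c^3 - 4*c^2 - 4*c) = c*(c + 4)*(c^3 + c^2 - 4*c - 4) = c*(c + 1)*(c + 4)*(c^2 - 4) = c*(c + 1)*(c + 2)*(c + 4)*(c - 2)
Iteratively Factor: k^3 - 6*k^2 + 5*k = (k)*(k^2 - 6*k + 5) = k*(k - 5)*(k - 1)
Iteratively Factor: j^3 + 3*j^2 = (j + 3)*(j^2) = j*(j + 3)*(j)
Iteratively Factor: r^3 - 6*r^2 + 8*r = (r)*(r^2 - 6*r + 8) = r*(r - 4)*(r - 2)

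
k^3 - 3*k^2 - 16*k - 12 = (k - 6)*(k + 1)*(k + 2)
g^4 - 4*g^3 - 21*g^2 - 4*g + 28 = (g - 7)*(g - 1)*(g + 2)^2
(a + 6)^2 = a^2 + 12*a + 36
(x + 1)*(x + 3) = x^2 + 4*x + 3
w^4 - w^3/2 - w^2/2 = w^2*(w - 1)*(w + 1/2)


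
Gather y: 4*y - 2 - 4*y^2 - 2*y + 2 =-4*y^2 + 2*y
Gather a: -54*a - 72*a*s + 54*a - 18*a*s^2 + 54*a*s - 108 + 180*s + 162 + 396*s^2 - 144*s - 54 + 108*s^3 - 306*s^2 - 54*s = a*(-18*s^2 - 18*s) + 108*s^3 + 90*s^2 - 18*s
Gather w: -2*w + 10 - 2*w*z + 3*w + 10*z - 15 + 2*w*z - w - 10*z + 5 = 0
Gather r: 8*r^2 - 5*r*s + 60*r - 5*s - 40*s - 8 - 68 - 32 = 8*r^2 + r*(60 - 5*s) - 45*s - 108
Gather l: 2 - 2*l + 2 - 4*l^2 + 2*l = 4 - 4*l^2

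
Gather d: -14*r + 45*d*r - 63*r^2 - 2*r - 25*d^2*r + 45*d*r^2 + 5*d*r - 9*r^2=-25*d^2*r + d*(45*r^2 + 50*r) - 72*r^2 - 16*r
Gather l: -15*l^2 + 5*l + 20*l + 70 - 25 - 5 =-15*l^2 + 25*l + 40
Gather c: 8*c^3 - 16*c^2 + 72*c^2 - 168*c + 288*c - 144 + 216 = 8*c^3 + 56*c^2 + 120*c + 72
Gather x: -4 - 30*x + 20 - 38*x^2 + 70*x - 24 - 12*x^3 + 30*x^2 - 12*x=-12*x^3 - 8*x^2 + 28*x - 8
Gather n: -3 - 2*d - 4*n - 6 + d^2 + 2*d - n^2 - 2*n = d^2 - n^2 - 6*n - 9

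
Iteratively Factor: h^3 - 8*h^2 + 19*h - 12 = (h - 4)*(h^2 - 4*h + 3) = (h - 4)*(h - 1)*(h - 3)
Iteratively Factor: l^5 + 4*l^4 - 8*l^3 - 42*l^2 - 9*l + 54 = (l + 2)*(l^4 + 2*l^3 - 12*l^2 - 18*l + 27) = (l + 2)*(l + 3)*(l^3 - l^2 - 9*l + 9) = (l + 2)*(l + 3)^2*(l^2 - 4*l + 3) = (l - 3)*(l + 2)*(l + 3)^2*(l - 1)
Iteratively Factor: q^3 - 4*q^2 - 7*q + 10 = (q + 2)*(q^2 - 6*q + 5) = (q - 5)*(q + 2)*(q - 1)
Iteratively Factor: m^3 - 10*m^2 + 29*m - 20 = (m - 5)*(m^2 - 5*m + 4) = (m - 5)*(m - 1)*(m - 4)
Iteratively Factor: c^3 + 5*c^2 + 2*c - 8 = (c + 2)*(c^2 + 3*c - 4) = (c + 2)*(c + 4)*(c - 1)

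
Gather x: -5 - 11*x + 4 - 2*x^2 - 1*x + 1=-2*x^2 - 12*x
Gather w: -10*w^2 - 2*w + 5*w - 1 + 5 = -10*w^2 + 3*w + 4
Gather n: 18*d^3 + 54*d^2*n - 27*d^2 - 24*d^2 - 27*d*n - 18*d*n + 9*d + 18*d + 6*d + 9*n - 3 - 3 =18*d^3 - 51*d^2 + 33*d + n*(54*d^2 - 45*d + 9) - 6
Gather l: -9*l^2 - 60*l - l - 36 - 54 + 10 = -9*l^2 - 61*l - 80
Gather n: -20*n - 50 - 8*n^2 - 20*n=-8*n^2 - 40*n - 50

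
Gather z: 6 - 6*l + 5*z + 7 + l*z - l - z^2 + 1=-7*l - z^2 + z*(l + 5) + 14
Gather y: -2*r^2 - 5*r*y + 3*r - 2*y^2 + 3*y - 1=-2*r^2 + 3*r - 2*y^2 + y*(3 - 5*r) - 1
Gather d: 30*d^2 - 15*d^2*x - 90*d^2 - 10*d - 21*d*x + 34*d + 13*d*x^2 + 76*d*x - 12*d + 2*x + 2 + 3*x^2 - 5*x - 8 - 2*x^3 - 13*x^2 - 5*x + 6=d^2*(-15*x - 60) + d*(13*x^2 + 55*x + 12) - 2*x^3 - 10*x^2 - 8*x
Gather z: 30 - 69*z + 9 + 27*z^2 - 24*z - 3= 27*z^2 - 93*z + 36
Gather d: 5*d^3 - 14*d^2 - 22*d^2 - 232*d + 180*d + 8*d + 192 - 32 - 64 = 5*d^3 - 36*d^2 - 44*d + 96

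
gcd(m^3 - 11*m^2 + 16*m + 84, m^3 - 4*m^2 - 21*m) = m - 7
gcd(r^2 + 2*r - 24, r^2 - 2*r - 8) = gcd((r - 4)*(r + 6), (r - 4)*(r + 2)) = r - 4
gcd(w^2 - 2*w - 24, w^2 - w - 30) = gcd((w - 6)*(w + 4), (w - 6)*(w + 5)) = w - 6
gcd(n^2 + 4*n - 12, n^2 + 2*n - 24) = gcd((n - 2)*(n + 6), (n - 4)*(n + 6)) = n + 6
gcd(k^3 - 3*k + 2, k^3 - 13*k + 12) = k - 1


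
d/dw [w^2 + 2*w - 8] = 2*w + 2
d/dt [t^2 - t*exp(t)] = -t*exp(t) + 2*t - exp(t)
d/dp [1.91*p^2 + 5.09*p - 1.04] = 3.82*p + 5.09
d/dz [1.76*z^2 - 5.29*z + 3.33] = 3.52*z - 5.29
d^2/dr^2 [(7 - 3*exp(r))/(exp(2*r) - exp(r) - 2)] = (-3*exp(4*r) + 25*exp(3*r) - 57*exp(2*r) + 69*exp(r) - 26)*exp(r)/(exp(6*r) - 3*exp(5*r) - 3*exp(4*r) + 11*exp(3*r) + 6*exp(2*r) - 12*exp(r) - 8)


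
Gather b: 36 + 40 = 76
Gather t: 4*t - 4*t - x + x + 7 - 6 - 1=0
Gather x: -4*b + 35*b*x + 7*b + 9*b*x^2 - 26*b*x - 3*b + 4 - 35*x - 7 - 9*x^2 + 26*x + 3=x^2*(9*b - 9) + x*(9*b - 9)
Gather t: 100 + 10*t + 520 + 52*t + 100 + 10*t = 72*t + 720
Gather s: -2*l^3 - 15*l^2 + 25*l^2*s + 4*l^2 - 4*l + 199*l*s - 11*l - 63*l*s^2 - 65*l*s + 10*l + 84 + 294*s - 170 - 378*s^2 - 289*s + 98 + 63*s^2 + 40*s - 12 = -2*l^3 - 11*l^2 - 5*l + s^2*(-63*l - 315) + s*(25*l^2 + 134*l + 45)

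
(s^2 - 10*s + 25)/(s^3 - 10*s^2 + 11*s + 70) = (s - 5)/(s^2 - 5*s - 14)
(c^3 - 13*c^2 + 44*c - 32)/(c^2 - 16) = (c^2 - 9*c + 8)/(c + 4)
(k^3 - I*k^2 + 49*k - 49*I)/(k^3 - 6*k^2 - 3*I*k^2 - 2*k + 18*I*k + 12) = (k^2 + 49)/(k^2 - 2*k*(3 + I) + 12*I)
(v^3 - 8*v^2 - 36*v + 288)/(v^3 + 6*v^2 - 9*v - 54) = (v^2 - 14*v + 48)/(v^2 - 9)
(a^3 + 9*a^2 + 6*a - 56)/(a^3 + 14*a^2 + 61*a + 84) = (a - 2)/(a + 3)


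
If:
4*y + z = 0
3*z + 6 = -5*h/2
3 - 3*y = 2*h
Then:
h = 4/7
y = 13/21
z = -52/21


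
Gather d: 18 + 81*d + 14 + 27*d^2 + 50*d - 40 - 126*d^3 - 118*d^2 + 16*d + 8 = -126*d^3 - 91*d^2 + 147*d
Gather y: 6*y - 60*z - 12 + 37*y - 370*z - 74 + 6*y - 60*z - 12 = 49*y - 490*z - 98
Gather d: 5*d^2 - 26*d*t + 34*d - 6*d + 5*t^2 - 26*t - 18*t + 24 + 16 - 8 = 5*d^2 + d*(28 - 26*t) + 5*t^2 - 44*t + 32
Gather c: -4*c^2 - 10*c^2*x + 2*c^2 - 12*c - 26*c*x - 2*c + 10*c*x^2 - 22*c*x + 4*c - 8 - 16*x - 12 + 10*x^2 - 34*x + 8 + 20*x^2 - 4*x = c^2*(-10*x - 2) + c*(10*x^2 - 48*x - 10) + 30*x^2 - 54*x - 12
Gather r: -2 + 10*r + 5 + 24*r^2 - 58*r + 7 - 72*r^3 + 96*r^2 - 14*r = -72*r^3 + 120*r^2 - 62*r + 10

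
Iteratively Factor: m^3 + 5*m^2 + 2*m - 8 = (m + 2)*(m^2 + 3*m - 4) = (m - 1)*(m + 2)*(m + 4)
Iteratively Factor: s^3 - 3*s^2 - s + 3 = (s - 1)*(s^2 - 2*s - 3) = (s - 3)*(s - 1)*(s + 1)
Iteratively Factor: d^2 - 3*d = (d)*(d - 3)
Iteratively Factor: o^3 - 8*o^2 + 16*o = (o - 4)*(o^2 - 4*o) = o*(o - 4)*(o - 4)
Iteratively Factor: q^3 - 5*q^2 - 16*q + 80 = (q - 4)*(q^2 - q - 20) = (q - 5)*(q - 4)*(q + 4)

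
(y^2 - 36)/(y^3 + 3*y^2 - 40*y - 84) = (y + 6)/(y^2 + 9*y + 14)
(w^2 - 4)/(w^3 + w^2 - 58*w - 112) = (w - 2)/(w^2 - w - 56)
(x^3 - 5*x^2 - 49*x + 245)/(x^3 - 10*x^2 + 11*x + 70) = (x + 7)/(x + 2)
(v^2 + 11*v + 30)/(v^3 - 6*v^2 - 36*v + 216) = (v + 5)/(v^2 - 12*v + 36)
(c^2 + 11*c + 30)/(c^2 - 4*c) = (c^2 + 11*c + 30)/(c*(c - 4))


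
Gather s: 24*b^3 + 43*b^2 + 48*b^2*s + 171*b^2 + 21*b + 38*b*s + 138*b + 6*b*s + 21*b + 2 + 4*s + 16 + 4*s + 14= 24*b^3 + 214*b^2 + 180*b + s*(48*b^2 + 44*b + 8) + 32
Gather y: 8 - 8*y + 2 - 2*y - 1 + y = 9 - 9*y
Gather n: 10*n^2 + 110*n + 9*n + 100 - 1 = 10*n^2 + 119*n + 99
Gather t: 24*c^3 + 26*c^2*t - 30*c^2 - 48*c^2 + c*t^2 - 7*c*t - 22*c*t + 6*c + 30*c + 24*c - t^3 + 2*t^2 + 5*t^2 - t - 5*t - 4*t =24*c^3 - 78*c^2 + 60*c - t^3 + t^2*(c + 7) + t*(26*c^2 - 29*c - 10)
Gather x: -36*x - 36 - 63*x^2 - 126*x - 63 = -63*x^2 - 162*x - 99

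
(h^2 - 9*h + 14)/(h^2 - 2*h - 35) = (h - 2)/(h + 5)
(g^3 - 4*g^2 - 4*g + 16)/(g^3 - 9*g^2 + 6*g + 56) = (g - 2)/(g - 7)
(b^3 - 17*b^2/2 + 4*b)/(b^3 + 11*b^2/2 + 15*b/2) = (2*b^2 - 17*b + 8)/(2*b^2 + 11*b + 15)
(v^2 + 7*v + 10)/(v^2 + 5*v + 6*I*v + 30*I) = (v + 2)/(v + 6*I)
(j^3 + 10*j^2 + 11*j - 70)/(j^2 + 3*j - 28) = (j^2 + 3*j - 10)/(j - 4)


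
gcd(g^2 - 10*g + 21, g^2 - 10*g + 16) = 1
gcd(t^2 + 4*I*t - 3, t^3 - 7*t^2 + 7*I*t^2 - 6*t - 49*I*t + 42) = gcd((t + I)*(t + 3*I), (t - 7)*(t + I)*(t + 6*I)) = t + I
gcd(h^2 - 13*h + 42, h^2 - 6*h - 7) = h - 7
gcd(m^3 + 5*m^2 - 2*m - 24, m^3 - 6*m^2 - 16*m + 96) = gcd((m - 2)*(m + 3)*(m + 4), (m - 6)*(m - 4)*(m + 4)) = m + 4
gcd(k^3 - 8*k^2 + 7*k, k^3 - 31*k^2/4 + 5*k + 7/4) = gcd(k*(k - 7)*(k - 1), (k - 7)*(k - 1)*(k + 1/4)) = k^2 - 8*k + 7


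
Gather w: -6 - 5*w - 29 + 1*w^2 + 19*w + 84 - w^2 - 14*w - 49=0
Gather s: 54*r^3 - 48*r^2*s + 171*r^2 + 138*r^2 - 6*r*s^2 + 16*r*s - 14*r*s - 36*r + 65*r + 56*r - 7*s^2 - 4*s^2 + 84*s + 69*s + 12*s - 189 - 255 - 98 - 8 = 54*r^3 + 309*r^2 + 85*r + s^2*(-6*r - 11) + s*(-48*r^2 + 2*r + 165) - 550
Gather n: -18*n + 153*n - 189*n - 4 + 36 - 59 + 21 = -54*n - 6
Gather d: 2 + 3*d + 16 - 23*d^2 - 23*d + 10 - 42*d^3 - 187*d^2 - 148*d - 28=-42*d^3 - 210*d^2 - 168*d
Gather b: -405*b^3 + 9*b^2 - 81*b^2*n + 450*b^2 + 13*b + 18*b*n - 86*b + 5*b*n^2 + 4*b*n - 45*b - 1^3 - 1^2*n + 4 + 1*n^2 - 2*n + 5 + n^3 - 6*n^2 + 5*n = -405*b^3 + b^2*(459 - 81*n) + b*(5*n^2 + 22*n - 118) + n^3 - 5*n^2 + 2*n + 8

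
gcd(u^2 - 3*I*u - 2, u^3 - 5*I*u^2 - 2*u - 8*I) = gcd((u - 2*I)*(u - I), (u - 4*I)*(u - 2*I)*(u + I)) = u - 2*I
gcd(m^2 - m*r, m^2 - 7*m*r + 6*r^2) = -m + r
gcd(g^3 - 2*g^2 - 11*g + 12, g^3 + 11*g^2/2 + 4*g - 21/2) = g^2 + 2*g - 3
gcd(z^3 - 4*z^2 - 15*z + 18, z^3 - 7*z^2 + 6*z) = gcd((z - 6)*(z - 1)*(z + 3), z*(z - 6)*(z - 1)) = z^2 - 7*z + 6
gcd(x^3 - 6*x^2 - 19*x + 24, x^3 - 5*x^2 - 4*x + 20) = 1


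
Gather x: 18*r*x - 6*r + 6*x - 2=-6*r + x*(18*r + 6) - 2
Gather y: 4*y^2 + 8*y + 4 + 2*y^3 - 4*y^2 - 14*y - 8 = 2*y^3 - 6*y - 4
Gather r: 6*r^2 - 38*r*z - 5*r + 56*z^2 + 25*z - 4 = 6*r^2 + r*(-38*z - 5) + 56*z^2 + 25*z - 4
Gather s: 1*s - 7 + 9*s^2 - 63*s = 9*s^2 - 62*s - 7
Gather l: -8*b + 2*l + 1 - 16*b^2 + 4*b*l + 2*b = -16*b^2 - 6*b + l*(4*b + 2) + 1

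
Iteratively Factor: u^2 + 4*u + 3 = (u + 3)*(u + 1)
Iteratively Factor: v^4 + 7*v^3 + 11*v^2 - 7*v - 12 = (v + 1)*(v^3 + 6*v^2 + 5*v - 12) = (v + 1)*(v + 3)*(v^2 + 3*v - 4) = (v - 1)*(v + 1)*(v + 3)*(v + 4)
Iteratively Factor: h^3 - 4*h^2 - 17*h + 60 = (h + 4)*(h^2 - 8*h + 15) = (h - 5)*(h + 4)*(h - 3)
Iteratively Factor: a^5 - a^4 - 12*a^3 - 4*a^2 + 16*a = (a)*(a^4 - a^3 - 12*a^2 - 4*a + 16) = a*(a + 2)*(a^3 - 3*a^2 - 6*a + 8) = a*(a - 1)*(a + 2)*(a^2 - 2*a - 8) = a*(a - 4)*(a - 1)*(a + 2)*(a + 2)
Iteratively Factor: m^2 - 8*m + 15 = (m - 5)*(m - 3)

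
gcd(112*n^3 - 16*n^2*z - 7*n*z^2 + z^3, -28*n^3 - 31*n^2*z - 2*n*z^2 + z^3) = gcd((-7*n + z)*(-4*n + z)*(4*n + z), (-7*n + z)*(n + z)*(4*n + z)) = -28*n^2 - 3*n*z + z^2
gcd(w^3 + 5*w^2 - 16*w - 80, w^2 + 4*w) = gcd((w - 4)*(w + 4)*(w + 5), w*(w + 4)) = w + 4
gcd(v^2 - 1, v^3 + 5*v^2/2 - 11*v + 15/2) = v - 1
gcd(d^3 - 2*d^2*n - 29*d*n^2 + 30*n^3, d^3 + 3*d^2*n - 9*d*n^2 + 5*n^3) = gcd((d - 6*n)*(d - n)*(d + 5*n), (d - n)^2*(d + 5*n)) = d^2 + 4*d*n - 5*n^2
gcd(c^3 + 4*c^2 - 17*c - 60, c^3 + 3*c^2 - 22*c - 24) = c - 4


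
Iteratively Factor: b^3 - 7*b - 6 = (b + 2)*(b^2 - 2*b - 3) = (b - 3)*(b + 2)*(b + 1)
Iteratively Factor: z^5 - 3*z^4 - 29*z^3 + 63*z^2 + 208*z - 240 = (z - 5)*(z^4 + 2*z^3 - 19*z^2 - 32*z + 48) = (z - 5)*(z + 3)*(z^3 - z^2 - 16*z + 16) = (z - 5)*(z - 4)*(z + 3)*(z^2 + 3*z - 4) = (z - 5)*(z - 4)*(z - 1)*(z + 3)*(z + 4)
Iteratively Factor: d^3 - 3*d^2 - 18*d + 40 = (d + 4)*(d^2 - 7*d + 10) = (d - 5)*(d + 4)*(d - 2)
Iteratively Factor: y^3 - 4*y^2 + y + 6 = (y - 3)*(y^2 - y - 2) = (y - 3)*(y + 1)*(y - 2)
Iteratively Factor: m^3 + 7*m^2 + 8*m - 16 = (m + 4)*(m^2 + 3*m - 4) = (m + 4)^2*(m - 1)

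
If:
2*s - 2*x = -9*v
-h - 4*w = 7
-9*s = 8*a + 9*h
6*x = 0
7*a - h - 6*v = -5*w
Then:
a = -387*w/157 - 441/157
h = -4*w - 7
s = 972*w/157 + 1491/157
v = -216*w/157 - 994/471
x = 0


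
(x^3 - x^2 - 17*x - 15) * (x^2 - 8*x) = x^5 - 9*x^4 - 9*x^3 + 121*x^2 + 120*x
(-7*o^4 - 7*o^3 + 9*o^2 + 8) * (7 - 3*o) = 21*o^5 - 28*o^4 - 76*o^3 + 63*o^2 - 24*o + 56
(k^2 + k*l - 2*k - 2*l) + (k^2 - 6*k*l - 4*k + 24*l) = 2*k^2 - 5*k*l - 6*k + 22*l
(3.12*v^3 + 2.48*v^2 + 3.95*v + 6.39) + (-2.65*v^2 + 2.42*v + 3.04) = 3.12*v^3 - 0.17*v^2 + 6.37*v + 9.43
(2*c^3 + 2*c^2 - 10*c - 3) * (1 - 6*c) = -12*c^4 - 10*c^3 + 62*c^2 + 8*c - 3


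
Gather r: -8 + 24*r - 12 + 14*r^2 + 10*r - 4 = 14*r^2 + 34*r - 24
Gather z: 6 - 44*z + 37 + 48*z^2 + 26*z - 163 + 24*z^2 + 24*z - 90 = 72*z^2 + 6*z - 210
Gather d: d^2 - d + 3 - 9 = d^2 - d - 6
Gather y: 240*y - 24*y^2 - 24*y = -24*y^2 + 216*y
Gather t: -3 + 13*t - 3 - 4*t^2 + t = -4*t^2 + 14*t - 6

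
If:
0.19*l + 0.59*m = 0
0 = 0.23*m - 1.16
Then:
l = -15.66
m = 5.04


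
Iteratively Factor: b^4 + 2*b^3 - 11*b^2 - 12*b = (b - 3)*(b^3 + 5*b^2 + 4*b) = (b - 3)*(b + 4)*(b^2 + b) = (b - 3)*(b + 1)*(b + 4)*(b)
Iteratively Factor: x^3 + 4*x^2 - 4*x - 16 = (x + 2)*(x^2 + 2*x - 8) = (x - 2)*(x + 2)*(x + 4)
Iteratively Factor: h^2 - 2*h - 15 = (h - 5)*(h + 3)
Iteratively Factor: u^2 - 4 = (u + 2)*(u - 2)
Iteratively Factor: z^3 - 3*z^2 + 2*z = (z)*(z^2 - 3*z + 2) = z*(z - 1)*(z - 2)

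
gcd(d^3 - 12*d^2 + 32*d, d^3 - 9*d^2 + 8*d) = d^2 - 8*d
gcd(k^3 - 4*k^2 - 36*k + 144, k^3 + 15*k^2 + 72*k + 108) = k + 6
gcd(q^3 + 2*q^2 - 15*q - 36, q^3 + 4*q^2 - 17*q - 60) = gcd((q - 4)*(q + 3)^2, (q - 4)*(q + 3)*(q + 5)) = q^2 - q - 12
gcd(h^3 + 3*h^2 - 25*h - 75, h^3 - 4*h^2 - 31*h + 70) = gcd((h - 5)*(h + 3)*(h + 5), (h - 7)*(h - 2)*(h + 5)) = h + 5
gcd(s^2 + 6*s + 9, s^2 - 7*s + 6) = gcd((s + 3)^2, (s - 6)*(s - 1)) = 1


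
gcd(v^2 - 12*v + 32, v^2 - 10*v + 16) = v - 8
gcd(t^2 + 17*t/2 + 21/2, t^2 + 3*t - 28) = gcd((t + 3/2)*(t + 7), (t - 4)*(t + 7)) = t + 7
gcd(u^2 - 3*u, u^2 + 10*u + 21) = 1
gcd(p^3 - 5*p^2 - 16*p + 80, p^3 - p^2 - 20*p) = p^2 - p - 20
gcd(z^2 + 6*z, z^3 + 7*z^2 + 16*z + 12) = 1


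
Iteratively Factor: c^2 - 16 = (c + 4)*(c - 4)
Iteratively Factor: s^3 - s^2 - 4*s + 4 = (s - 2)*(s^2 + s - 2) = (s - 2)*(s + 2)*(s - 1)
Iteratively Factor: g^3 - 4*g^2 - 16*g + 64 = (g - 4)*(g^2 - 16) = (g - 4)*(g + 4)*(g - 4)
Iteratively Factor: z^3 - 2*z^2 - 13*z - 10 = (z - 5)*(z^2 + 3*z + 2) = (z - 5)*(z + 1)*(z + 2)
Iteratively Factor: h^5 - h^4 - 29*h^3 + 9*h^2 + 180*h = (h - 5)*(h^4 + 4*h^3 - 9*h^2 - 36*h) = (h - 5)*(h + 3)*(h^3 + h^2 - 12*h) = (h - 5)*(h + 3)*(h + 4)*(h^2 - 3*h) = (h - 5)*(h - 3)*(h + 3)*(h + 4)*(h)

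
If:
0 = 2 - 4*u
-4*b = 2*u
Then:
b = -1/4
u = 1/2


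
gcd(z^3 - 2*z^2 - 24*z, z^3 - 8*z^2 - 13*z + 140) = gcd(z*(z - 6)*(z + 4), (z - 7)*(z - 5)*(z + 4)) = z + 4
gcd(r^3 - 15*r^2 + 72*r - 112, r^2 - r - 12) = r - 4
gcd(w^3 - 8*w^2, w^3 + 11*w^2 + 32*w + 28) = 1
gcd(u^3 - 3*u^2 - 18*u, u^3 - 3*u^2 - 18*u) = u^3 - 3*u^2 - 18*u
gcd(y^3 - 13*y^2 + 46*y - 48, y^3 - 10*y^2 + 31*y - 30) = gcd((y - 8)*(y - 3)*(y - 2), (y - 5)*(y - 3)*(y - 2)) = y^2 - 5*y + 6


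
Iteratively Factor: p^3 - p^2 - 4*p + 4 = (p - 1)*(p^2 - 4) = (p - 2)*(p - 1)*(p + 2)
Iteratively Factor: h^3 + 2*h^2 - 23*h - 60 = (h + 3)*(h^2 - h - 20) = (h + 3)*(h + 4)*(h - 5)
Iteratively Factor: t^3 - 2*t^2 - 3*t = (t + 1)*(t^2 - 3*t) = t*(t + 1)*(t - 3)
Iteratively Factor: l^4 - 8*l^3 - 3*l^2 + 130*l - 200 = (l - 5)*(l^3 - 3*l^2 - 18*l + 40) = (l - 5)*(l - 2)*(l^2 - l - 20) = (l - 5)*(l - 2)*(l + 4)*(l - 5)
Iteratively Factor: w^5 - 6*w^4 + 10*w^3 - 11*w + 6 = (w + 1)*(w^4 - 7*w^3 + 17*w^2 - 17*w + 6) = (w - 1)*(w + 1)*(w^3 - 6*w^2 + 11*w - 6) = (w - 1)^2*(w + 1)*(w^2 - 5*w + 6) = (w - 2)*(w - 1)^2*(w + 1)*(w - 3)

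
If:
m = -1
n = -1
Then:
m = -1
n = -1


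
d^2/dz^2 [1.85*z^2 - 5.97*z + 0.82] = 3.70000000000000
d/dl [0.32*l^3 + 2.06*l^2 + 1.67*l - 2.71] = 0.96*l^2 + 4.12*l + 1.67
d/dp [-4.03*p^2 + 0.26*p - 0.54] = 0.26 - 8.06*p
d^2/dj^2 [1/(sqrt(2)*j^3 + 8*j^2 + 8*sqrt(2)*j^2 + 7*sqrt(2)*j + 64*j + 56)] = 2*(-(3*sqrt(2)*j + 8 + 8*sqrt(2))*(sqrt(2)*j^3 + 8*j^2 + 8*sqrt(2)*j^2 + 7*sqrt(2)*j + 64*j + 56) + (3*sqrt(2)*j^2 + 16*j + 16*sqrt(2)*j + 7*sqrt(2) + 64)^2)/(sqrt(2)*j^3 + 8*j^2 + 8*sqrt(2)*j^2 + 7*sqrt(2)*j + 64*j + 56)^3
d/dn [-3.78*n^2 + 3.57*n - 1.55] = 3.57 - 7.56*n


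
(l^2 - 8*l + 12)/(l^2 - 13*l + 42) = (l - 2)/(l - 7)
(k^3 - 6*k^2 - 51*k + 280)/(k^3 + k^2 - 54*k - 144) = (k^2 + 2*k - 35)/(k^2 + 9*k + 18)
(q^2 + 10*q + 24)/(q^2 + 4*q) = (q + 6)/q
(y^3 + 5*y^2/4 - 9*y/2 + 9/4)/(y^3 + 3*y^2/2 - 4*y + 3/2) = (4*y - 3)/(2*(2*y - 1))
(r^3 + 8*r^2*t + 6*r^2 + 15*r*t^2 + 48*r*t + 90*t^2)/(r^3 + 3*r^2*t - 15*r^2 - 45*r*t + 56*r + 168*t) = (r^2 + 5*r*t + 6*r + 30*t)/(r^2 - 15*r + 56)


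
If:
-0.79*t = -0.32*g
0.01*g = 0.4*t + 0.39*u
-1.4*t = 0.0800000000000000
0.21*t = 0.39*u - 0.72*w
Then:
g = -0.14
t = -0.06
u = 0.05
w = 0.05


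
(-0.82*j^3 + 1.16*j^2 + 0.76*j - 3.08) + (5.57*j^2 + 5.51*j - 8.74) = -0.82*j^3 + 6.73*j^2 + 6.27*j - 11.82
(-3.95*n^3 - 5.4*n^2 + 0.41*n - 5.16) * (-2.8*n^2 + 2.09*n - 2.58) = 11.06*n^5 + 6.8645*n^4 - 2.243*n^3 + 29.2369*n^2 - 11.8422*n + 13.3128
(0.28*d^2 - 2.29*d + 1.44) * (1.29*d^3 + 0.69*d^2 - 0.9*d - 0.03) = 0.3612*d^5 - 2.7609*d^4 + 0.0255000000000001*d^3 + 3.0462*d^2 - 1.2273*d - 0.0432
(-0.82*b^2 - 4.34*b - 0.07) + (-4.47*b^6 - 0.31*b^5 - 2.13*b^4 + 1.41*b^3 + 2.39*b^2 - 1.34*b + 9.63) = -4.47*b^6 - 0.31*b^5 - 2.13*b^4 + 1.41*b^3 + 1.57*b^2 - 5.68*b + 9.56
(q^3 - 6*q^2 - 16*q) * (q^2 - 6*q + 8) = q^5 - 12*q^4 + 28*q^3 + 48*q^2 - 128*q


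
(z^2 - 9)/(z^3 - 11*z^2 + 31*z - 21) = (z + 3)/(z^2 - 8*z + 7)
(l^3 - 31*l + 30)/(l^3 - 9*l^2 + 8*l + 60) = (l^2 + 5*l - 6)/(l^2 - 4*l - 12)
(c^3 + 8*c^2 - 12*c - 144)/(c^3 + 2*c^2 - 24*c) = (c + 6)/c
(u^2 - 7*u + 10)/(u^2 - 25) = (u - 2)/(u + 5)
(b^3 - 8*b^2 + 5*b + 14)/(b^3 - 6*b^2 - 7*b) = (b - 2)/b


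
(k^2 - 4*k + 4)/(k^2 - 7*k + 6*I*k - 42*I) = (k^2 - 4*k + 4)/(k^2 + k*(-7 + 6*I) - 42*I)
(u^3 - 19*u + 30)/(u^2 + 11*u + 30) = (u^2 - 5*u + 6)/(u + 6)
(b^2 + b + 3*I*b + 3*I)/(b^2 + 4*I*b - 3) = (b + 1)/(b + I)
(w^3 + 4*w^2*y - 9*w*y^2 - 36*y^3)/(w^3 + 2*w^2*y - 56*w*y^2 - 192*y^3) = (-w^2 + 9*y^2)/(-w^2 + 2*w*y + 48*y^2)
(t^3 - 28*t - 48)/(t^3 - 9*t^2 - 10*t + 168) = (t + 2)/(t - 7)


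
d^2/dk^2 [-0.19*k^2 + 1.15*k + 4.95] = -0.380000000000000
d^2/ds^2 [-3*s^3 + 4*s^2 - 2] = 8 - 18*s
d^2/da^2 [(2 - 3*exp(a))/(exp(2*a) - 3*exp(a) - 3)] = (-3*exp(4*a) - exp(3*a) - 72*exp(2*a) + 69*exp(a) - 45)*exp(a)/(exp(6*a) - 9*exp(5*a) + 18*exp(4*a) + 27*exp(3*a) - 54*exp(2*a) - 81*exp(a) - 27)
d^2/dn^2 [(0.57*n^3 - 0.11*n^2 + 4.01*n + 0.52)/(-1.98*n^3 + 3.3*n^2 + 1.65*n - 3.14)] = (1.4210854715202e-14*n^7 - 6.58627200000001*n^6 - 105.497964*n^5 + 177.426612*n^4 - 84.8649780000001*n^3 + 299.945844*n^2 - 280.620288*n - 52.990388)/(7.762392*n^9 - 38.81196*n^8 + 45.28062*n^7 + 65.679768*n^6 - 160.83441*n^5 + 14.08077*n^4 + 156.657699*n^3 - 71.96409*n^2 - 48.80502*n + 30.959144)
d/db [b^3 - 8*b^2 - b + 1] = 3*b^2 - 16*b - 1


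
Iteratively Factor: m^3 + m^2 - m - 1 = (m + 1)*(m^2 - 1) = (m - 1)*(m + 1)*(m + 1)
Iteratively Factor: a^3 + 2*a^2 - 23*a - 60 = (a + 4)*(a^2 - 2*a - 15) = (a - 5)*(a + 4)*(a + 3)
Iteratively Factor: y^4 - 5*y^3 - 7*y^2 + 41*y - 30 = (y - 5)*(y^3 - 7*y + 6) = (y - 5)*(y - 2)*(y^2 + 2*y - 3) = (y - 5)*(y - 2)*(y - 1)*(y + 3)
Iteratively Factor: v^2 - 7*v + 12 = (v - 4)*(v - 3)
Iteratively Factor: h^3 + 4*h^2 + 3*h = (h + 3)*(h^2 + h) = (h + 1)*(h + 3)*(h)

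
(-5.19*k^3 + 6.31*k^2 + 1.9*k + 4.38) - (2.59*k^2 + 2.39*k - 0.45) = -5.19*k^3 + 3.72*k^2 - 0.49*k + 4.83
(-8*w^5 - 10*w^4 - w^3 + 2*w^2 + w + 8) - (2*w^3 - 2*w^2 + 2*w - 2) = -8*w^5 - 10*w^4 - 3*w^3 + 4*w^2 - w + 10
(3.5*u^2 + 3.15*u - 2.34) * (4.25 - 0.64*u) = -2.24*u^3 + 12.859*u^2 + 14.8851*u - 9.945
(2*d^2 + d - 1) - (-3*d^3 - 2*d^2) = 3*d^3 + 4*d^2 + d - 1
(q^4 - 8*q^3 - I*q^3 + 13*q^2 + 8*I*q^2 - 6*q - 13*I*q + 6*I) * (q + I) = q^5 - 8*q^4 + 14*q^3 - 14*q^2 + 13*q - 6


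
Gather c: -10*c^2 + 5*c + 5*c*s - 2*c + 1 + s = -10*c^2 + c*(5*s + 3) + s + 1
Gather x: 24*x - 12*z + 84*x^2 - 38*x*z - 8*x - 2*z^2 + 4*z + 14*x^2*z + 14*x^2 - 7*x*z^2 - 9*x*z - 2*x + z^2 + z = x^2*(14*z + 98) + x*(-7*z^2 - 47*z + 14) - z^2 - 7*z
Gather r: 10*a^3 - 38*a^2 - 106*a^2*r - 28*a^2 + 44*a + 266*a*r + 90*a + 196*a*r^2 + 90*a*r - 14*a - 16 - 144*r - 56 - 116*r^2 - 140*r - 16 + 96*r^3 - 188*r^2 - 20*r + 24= 10*a^3 - 66*a^2 + 120*a + 96*r^3 + r^2*(196*a - 304) + r*(-106*a^2 + 356*a - 304) - 64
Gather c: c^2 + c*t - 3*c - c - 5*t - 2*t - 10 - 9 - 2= c^2 + c*(t - 4) - 7*t - 21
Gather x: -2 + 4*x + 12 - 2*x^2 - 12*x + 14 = -2*x^2 - 8*x + 24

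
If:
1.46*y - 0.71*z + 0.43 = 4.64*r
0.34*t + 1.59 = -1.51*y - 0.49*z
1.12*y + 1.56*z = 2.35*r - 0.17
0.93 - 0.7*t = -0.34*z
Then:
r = -0.43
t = 1.48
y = -1.49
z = 0.32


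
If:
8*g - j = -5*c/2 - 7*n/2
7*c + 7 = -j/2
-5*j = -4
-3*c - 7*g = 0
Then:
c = -37/35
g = 111/245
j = 4/5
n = -89/1715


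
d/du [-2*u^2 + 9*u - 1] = 9 - 4*u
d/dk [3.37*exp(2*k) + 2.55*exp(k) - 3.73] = (6.74*exp(k) + 2.55)*exp(k)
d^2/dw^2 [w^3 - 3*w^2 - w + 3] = 6*w - 6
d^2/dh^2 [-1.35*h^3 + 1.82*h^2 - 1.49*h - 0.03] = 3.64 - 8.1*h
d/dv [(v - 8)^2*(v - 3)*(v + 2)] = 4*v^3 - 51*v^2 + 148*v + 32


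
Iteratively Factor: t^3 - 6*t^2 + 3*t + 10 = (t - 2)*(t^2 - 4*t - 5) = (t - 2)*(t + 1)*(t - 5)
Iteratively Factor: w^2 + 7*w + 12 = (w + 3)*(w + 4)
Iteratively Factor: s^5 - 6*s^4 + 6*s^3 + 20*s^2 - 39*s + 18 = (s - 1)*(s^4 - 5*s^3 + s^2 + 21*s - 18) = (s - 3)*(s - 1)*(s^3 - 2*s^2 - 5*s + 6) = (s - 3)*(s - 1)^2*(s^2 - s - 6) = (s - 3)*(s - 1)^2*(s + 2)*(s - 3)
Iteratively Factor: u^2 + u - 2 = (u + 2)*(u - 1)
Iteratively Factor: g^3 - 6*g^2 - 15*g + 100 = (g - 5)*(g^2 - g - 20) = (g - 5)*(g + 4)*(g - 5)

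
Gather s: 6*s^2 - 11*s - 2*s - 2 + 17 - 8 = 6*s^2 - 13*s + 7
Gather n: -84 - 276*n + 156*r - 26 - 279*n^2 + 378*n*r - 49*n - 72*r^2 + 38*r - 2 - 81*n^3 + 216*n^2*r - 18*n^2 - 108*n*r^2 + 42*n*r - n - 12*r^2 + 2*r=-81*n^3 + n^2*(216*r - 297) + n*(-108*r^2 + 420*r - 326) - 84*r^2 + 196*r - 112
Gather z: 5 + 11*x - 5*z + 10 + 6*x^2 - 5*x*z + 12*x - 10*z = 6*x^2 + 23*x + z*(-5*x - 15) + 15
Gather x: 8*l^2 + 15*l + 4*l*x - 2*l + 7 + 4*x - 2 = 8*l^2 + 13*l + x*(4*l + 4) + 5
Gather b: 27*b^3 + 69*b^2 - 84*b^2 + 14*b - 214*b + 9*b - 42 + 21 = 27*b^3 - 15*b^2 - 191*b - 21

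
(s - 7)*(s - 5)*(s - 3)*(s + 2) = s^4 - 13*s^3 + 41*s^2 + 37*s - 210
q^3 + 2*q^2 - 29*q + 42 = (q - 3)*(q - 2)*(q + 7)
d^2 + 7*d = d*(d + 7)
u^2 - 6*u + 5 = (u - 5)*(u - 1)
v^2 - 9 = (v - 3)*(v + 3)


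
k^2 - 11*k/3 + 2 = (k - 3)*(k - 2/3)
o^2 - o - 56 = (o - 8)*(o + 7)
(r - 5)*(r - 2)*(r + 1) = r^3 - 6*r^2 + 3*r + 10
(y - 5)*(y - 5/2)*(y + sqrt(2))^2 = y^4 - 15*y^3/2 + 2*sqrt(2)*y^3 - 15*sqrt(2)*y^2 + 29*y^2/2 - 15*y + 25*sqrt(2)*y + 25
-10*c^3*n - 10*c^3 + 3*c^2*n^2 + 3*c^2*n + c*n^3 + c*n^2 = (-2*c + n)*(5*c + n)*(c*n + c)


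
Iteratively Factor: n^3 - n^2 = (n)*(n^2 - n) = n*(n - 1)*(n)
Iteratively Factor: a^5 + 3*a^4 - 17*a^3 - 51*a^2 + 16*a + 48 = (a + 3)*(a^4 - 17*a^2 + 16) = (a + 3)*(a + 4)*(a^3 - 4*a^2 - a + 4) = (a + 1)*(a + 3)*(a + 4)*(a^2 - 5*a + 4) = (a - 4)*(a + 1)*(a + 3)*(a + 4)*(a - 1)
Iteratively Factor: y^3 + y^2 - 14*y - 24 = (y + 2)*(y^2 - y - 12) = (y - 4)*(y + 2)*(y + 3)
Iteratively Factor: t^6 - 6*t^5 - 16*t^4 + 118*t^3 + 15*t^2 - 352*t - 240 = (t - 3)*(t^5 - 3*t^4 - 25*t^3 + 43*t^2 + 144*t + 80) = (t - 3)*(t + 4)*(t^4 - 7*t^3 + 3*t^2 + 31*t + 20) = (t - 3)*(t + 1)*(t + 4)*(t^3 - 8*t^2 + 11*t + 20) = (t - 3)*(t + 1)^2*(t + 4)*(t^2 - 9*t + 20) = (t - 5)*(t - 3)*(t + 1)^2*(t + 4)*(t - 4)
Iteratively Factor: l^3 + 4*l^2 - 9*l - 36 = (l + 4)*(l^2 - 9) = (l - 3)*(l + 4)*(l + 3)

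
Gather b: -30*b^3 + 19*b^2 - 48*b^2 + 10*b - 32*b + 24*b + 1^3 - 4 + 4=-30*b^3 - 29*b^2 + 2*b + 1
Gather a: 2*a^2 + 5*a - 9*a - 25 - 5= 2*a^2 - 4*a - 30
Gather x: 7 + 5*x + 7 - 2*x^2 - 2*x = -2*x^2 + 3*x + 14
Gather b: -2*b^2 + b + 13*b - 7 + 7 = -2*b^2 + 14*b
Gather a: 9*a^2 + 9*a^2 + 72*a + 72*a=18*a^2 + 144*a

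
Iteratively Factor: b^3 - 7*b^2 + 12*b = (b)*(b^2 - 7*b + 12) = b*(b - 4)*(b - 3)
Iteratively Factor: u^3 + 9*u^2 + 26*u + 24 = (u + 3)*(u^2 + 6*u + 8) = (u + 2)*(u + 3)*(u + 4)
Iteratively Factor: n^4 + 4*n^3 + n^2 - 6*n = (n + 2)*(n^3 + 2*n^2 - 3*n) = (n - 1)*(n + 2)*(n^2 + 3*n) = (n - 1)*(n + 2)*(n + 3)*(n)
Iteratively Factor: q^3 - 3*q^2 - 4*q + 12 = (q - 3)*(q^2 - 4) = (q - 3)*(q - 2)*(q + 2)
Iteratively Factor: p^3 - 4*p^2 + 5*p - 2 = (p - 1)*(p^2 - 3*p + 2) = (p - 2)*(p - 1)*(p - 1)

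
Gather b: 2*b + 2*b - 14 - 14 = 4*b - 28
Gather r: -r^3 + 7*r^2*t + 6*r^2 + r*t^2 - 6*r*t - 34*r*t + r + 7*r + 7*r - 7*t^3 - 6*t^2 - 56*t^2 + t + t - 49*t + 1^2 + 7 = -r^3 + r^2*(7*t + 6) + r*(t^2 - 40*t + 15) - 7*t^3 - 62*t^2 - 47*t + 8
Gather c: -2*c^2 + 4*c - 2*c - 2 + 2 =-2*c^2 + 2*c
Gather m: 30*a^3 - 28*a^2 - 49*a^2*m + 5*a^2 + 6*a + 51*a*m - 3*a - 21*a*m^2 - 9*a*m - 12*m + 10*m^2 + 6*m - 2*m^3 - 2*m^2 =30*a^3 - 23*a^2 + 3*a - 2*m^3 + m^2*(8 - 21*a) + m*(-49*a^2 + 42*a - 6)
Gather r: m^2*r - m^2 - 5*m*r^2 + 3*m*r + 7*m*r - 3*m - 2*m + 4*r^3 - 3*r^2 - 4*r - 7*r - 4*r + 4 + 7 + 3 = -m^2 - 5*m + 4*r^3 + r^2*(-5*m - 3) + r*(m^2 + 10*m - 15) + 14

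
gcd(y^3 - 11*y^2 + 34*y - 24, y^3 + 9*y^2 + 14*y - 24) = y - 1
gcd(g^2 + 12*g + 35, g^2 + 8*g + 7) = g + 7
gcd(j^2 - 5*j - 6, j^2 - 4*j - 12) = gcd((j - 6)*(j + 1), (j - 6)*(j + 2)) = j - 6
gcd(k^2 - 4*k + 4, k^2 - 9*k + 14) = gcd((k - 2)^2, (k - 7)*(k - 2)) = k - 2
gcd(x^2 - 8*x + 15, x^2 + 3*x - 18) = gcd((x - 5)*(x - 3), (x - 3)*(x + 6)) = x - 3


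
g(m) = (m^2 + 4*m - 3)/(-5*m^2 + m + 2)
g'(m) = (2*m + 4)/(-5*m^2 + m + 2) + (10*m - 1)*(m^2 + 4*m - 3)/(-5*m^2 + m + 2)^2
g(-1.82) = 0.43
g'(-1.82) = 0.48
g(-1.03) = 1.40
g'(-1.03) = 3.20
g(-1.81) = 0.43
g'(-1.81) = 0.48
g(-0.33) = -3.74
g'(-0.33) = 17.26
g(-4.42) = 0.01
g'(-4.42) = 0.05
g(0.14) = -1.19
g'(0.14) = 1.86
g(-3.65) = 0.06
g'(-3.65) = 0.08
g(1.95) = -0.57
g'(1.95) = 0.18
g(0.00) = -1.50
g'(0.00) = 2.75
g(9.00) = -0.29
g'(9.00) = 0.01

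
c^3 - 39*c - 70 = (c - 7)*(c + 2)*(c + 5)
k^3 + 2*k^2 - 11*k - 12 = (k - 3)*(k + 1)*(k + 4)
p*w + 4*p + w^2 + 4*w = (p + w)*(w + 4)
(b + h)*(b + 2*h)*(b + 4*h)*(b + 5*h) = b^4 + 12*b^3*h + 49*b^2*h^2 + 78*b*h^3 + 40*h^4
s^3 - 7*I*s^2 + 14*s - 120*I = (s - 6*I)*(s - 5*I)*(s + 4*I)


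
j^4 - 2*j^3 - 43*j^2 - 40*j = j*(j - 8)*(j + 1)*(j + 5)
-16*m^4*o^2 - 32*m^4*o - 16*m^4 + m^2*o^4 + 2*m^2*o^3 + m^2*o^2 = (-4*m + o)*(4*m + o)*(m*o + m)^2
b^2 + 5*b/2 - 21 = (b - 7/2)*(b + 6)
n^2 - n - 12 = (n - 4)*(n + 3)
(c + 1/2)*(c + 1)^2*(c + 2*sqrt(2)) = c^4 + 5*c^3/2 + 2*sqrt(2)*c^3 + 2*c^2 + 5*sqrt(2)*c^2 + c/2 + 4*sqrt(2)*c + sqrt(2)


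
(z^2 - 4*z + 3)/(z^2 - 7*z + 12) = (z - 1)/(z - 4)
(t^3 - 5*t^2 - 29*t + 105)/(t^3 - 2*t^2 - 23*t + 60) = (t - 7)/(t - 4)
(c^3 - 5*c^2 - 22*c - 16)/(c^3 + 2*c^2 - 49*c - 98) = (c^2 - 7*c - 8)/(c^2 - 49)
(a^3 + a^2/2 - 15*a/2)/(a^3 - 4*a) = (2*a^2 + a - 15)/(2*(a^2 - 4))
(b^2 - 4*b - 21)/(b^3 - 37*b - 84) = 1/(b + 4)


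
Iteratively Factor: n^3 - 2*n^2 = (n)*(n^2 - 2*n) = n^2*(n - 2)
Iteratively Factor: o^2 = (o)*(o)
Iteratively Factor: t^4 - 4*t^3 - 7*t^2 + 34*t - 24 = (t - 4)*(t^3 - 7*t + 6) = (t - 4)*(t - 2)*(t^2 + 2*t - 3) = (t - 4)*(t - 2)*(t - 1)*(t + 3)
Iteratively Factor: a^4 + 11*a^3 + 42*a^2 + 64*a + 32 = (a + 4)*(a^3 + 7*a^2 + 14*a + 8) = (a + 2)*(a + 4)*(a^2 + 5*a + 4) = (a + 1)*(a + 2)*(a + 4)*(a + 4)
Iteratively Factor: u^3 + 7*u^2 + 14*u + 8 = (u + 1)*(u^2 + 6*u + 8) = (u + 1)*(u + 4)*(u + 2)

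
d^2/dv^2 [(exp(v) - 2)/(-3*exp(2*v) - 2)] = (-9*exp(4*v) + 72*exp(3*v) + 36*exp(2*v) - 48*exp(v) - 4)*exp(v)/(27*exp(6*v) + 54*exp(4*v) + 36*exp(2*v) + 8)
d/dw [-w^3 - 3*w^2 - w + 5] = -3*w^2 - 6*w - 1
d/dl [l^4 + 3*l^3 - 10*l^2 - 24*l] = 4*l^3 + 9*l^2 - 20*l - 24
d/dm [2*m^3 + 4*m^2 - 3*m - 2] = 6*m^2 + 8*m - 3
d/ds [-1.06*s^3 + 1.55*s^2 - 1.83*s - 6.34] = -3.18*s^2 + 3.1*s - 1.83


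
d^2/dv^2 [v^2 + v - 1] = 2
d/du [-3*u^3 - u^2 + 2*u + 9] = -9*u^2 - 2*u + 2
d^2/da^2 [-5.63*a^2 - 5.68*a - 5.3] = -11.2600000000000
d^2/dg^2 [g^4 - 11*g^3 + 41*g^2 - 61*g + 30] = 12*g^2 - 66*g + 82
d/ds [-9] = 0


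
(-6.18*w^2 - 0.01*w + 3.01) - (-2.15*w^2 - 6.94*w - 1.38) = -4.03*w^2 + 6.93*w + 4.39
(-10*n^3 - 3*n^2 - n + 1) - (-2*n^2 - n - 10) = -10*n^3 - n^2 + 11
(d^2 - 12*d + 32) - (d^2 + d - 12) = 44 - 13*d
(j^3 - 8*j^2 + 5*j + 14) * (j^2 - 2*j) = j^5 - 10*j^4 + 21*j^3 + 4*j^2 - 28*j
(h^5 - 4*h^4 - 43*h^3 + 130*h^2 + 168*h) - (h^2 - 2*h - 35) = h^5 - 4*h^4 - 43*h^3 + 129*h^2 + 170*h + 35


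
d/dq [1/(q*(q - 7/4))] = 4*(7 - 8*q)/(q^2*(16*q^2 - 56*q + 49))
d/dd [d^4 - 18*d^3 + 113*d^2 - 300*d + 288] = 4*d^3 - 54*d^2 + 226*d - 300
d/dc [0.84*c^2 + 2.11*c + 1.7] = 1.68*c + 2.11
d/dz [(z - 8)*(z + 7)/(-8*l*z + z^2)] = (-8*l*z^2 - 448*l + z^2 + 112*z)/(z^2*(64*l^2 - 16*l*z + z^2))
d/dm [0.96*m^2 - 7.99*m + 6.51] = 1.92*m - 7.99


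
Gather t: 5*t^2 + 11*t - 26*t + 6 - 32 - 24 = 5*t^2 - 15*t - 50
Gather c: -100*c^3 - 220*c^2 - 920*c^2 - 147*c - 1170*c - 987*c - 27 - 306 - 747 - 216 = -100*c^3 - 1140*c^2 - 2304*c - 1296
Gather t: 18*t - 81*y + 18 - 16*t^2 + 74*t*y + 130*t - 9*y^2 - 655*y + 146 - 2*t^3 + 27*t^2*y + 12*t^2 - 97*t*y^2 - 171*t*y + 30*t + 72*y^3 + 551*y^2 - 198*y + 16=-2*t^3 + t^2*(27*y - 4) + t*(-97*y^2 - 97*y + 178) + 72*y^3 + 542*y^2 - 934*y + 180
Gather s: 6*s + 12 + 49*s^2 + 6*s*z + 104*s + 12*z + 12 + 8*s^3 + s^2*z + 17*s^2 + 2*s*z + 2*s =8*s^3 + s^2*(z + 66) + s*(8*z + 112) + 12*z + 24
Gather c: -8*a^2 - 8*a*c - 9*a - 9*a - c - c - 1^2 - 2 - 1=-8*a^2 - 18*a + c*(-8*a - 2) - 4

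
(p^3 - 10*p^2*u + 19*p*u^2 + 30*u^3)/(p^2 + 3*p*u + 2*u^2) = (p^2 - 11*p*u + 30*u^2)/(p + 2*u)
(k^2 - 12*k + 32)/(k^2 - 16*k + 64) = (k - 4)/(k - 8)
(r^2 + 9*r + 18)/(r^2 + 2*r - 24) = (r + 3)/(r - 4)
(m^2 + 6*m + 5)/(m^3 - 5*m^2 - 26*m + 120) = (m + 1)/(m^2 - 10*m + 24)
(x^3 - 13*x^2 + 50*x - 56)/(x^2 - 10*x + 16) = (x^2 - 11*x + 28)/(x - 8)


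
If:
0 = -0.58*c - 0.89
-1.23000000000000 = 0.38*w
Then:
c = -1.53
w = -3.24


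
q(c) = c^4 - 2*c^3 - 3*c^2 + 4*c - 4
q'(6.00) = 616.00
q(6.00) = 776.00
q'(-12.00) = -7700.00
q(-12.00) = 23708.00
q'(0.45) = 0.45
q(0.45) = -2.95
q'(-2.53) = -84.00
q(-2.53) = 40.04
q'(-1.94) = -36.15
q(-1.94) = 5.72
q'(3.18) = 52.88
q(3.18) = 16.33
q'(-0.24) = 5.04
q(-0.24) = -5.10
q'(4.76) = 270.90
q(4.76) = 244.73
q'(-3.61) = -240.72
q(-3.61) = 206.39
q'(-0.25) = 5.06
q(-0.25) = -5.15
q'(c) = 4*c^3 - 6*c^2 - 6*c + 4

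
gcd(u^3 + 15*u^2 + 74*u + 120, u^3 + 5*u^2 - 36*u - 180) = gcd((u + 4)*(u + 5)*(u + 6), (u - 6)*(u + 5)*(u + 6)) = u^2 + 11*u + 30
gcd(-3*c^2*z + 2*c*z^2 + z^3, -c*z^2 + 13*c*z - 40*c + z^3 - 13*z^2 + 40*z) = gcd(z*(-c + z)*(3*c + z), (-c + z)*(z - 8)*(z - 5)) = -c + z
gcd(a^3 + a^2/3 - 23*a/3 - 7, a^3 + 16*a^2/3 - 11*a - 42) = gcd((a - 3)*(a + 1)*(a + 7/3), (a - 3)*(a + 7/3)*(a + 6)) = a^2 - 2*a/3 - 7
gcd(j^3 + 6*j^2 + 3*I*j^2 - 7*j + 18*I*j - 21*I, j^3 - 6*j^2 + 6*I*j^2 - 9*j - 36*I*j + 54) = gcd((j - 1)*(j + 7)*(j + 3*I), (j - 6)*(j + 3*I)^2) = j + 3*I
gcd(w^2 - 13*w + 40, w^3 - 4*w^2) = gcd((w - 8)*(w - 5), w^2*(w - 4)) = 1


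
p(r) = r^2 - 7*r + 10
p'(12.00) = 17.00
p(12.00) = 70.00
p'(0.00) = -7.00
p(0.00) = 10.00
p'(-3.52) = -14.04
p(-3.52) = 47.03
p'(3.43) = -0.14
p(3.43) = -2.25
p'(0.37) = -6.26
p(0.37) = 7.55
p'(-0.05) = -7.10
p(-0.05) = 10.35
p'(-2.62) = -12.24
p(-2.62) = 35.20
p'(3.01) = -0.98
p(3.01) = -2.01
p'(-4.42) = -15.84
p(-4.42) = 60.48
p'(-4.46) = -15.92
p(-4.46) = 61.11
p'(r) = 2*r - 7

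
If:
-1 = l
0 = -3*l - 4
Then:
No Solution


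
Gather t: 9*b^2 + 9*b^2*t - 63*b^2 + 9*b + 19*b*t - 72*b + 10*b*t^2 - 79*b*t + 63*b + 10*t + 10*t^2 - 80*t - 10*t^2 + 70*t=-54*b^2 + 10*b*t^2 + t*(9*b^2 - 60*b)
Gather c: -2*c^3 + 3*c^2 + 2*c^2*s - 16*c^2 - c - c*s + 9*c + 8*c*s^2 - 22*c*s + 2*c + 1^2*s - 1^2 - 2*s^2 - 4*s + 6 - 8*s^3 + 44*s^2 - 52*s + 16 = -2*c^3 + c^2*(2*s - 13) + c*(8*s^2 - 23*s + 10) - 8*s^3 + 42*s^2 - 55*s + 21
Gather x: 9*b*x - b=9*b*x - b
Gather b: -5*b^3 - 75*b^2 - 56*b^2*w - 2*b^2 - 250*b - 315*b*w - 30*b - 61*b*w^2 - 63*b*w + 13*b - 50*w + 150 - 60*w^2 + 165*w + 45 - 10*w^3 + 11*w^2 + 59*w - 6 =-5*b^3 + b^2*(-56*w - 77) + b*(-61*w^2 - 378*w - 267) - 10*w^3 - 49*w^2 + 174*w + 189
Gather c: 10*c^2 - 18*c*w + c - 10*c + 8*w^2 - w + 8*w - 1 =10*c^2 + c*(-18*w - 9) + 8*w^2 + 7*w - 1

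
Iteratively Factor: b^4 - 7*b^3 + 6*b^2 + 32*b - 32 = (b + 2)*(b^3 - 9*b^2 + 24*b - 16) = (b - 4)*(b + 2)*(b^2 - 5*b + 4) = (b - 4)*(b - 1)*(b + 2)*(b - 4)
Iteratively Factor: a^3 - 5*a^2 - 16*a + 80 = (a - 5)*(a^2 - 16) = (a - 5)*(a + 4)*(a - 4)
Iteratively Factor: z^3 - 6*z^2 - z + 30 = (z + 2)*(z^2 - 8*z + 15) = (z - 5)*(z + 2)*(z - 3)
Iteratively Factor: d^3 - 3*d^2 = (d)*(d^2 - 3*d) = d^2*(d - 3)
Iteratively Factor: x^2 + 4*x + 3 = (x + 1)*(x + 3)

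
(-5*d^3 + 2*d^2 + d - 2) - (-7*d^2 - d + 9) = -5*d^3 + 9*d^2 + 2*d - 11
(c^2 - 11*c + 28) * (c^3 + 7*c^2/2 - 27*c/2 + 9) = c^5 - 15*c^4/2 - 24*c^3 + 511*c^2/2 - 477*c + 252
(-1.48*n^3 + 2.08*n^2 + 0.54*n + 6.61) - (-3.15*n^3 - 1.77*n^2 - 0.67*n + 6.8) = 1.67*n^3 + 3.85*n^2 + 1.21*n - 0.19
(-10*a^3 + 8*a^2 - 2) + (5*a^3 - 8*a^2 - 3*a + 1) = -5*a^3 - 3*a - 1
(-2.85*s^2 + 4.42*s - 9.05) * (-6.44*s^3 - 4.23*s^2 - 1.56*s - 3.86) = 18.354*s^5 - 16.4093*s^4 + 44.0314*s^3 + 42.3873*s^2 - 2.9432*s + 34.933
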